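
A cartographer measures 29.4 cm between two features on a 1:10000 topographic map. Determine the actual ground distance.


ground = 29.4 cm * 10000 / 100 = 2940.0 m = 2.94 km

2.94 km


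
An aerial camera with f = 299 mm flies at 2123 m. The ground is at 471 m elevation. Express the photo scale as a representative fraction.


scale = f / (H - h) = 299 mm / 1652 m = 299 / 1652000 = 1:5525

1:5525


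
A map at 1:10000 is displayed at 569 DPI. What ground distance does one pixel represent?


pixel_cm = 2.54 / 569 ≈ 0.004464 cm
ground = pixel_cm * 10000 / 100 = 2.54 * 10000 / (569 * 100) = 25400 / 56900 ≈ 0.45 m

0.45 m


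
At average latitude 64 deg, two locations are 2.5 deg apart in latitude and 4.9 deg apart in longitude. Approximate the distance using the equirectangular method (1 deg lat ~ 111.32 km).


dlat_km = 2.5 * 111.32 = 278.3
dlon_km = 4.9 * 111.32 * cos(64) ≈ 239.117
dist = sqrt(278.3^2 + 239.117^2) ≈ 366.9 km

366.9 km


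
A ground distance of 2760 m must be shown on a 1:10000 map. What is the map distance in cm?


map_cm = 2760 * 100 / 10000 = 27.6 cm

27.6 cm


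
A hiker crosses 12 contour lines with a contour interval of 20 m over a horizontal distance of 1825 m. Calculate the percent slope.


elevation change = 12 * 20 = 240 m
slope = 240 / 1825 * 100 = 13.2%

13.2%


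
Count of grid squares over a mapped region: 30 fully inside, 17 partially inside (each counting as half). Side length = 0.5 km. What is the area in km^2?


effective squares = 30 + 17 * 0.5 = 38.5
area = 38.5 * 0.25 = 9.625 km^2

9.625 km^2


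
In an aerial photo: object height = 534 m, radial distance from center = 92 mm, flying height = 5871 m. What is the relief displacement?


d = h * r / H = 534 * 92 / 5871 = 8.37 mm

8.37 mm


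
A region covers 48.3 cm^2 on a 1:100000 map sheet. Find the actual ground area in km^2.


ground_area = 48.3 * (100000/100)^2 = 48300000.0 m^2 = 48.3 km^2

48.3 km^2


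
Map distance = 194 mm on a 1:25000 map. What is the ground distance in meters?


ground = 194 mm * 25000 / 1000 = 4850.0 m

4850.0 m


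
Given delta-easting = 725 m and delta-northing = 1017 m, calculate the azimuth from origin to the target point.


az = atan2(725, 1017) = 35.5 deg
adjusted to 0-360: 35.5 degrees

35.5 degrees


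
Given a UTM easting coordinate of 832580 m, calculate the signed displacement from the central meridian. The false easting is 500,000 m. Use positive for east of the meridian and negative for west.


displacement = 832580 - 500000 = 332580 m

332580 m


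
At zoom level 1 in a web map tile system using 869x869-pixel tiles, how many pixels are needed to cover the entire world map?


tiles per axis = 2^1 = 2
total tiles = 2^2 = 4
pixels per axis = 2 * 869 = 1738
total pixels = 1738^2 = 3020644

3020644 pixels


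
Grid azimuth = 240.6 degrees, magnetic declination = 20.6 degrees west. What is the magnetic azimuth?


magnetic azimuth = grid azimuth - declination (east +ve)
mag_az = 240.6 - -20.6 = 261.2 degrees

261.2 degrees


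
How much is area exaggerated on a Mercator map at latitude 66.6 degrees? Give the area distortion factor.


area_distortion = 1/cos^2(66.6) = 6.34

6.34


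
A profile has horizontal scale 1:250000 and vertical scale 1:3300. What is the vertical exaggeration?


VE = horizontal_scale / vertical_scale = 250000 / 3300 ≈ 75.8

75.8x


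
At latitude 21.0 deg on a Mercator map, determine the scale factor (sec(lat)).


SF = 1 / cos(21.0) = 1 / 0.93358 = 1.071

1.071


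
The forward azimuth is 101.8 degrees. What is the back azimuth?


back azimuth = (101.8 + 180) mod 360 = 281.8 degrees

281.8 degrees


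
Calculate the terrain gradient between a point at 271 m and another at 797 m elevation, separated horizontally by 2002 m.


gradient = (797 - 271) / 2002 = 526 / 2002 = 0.2627

0.2627


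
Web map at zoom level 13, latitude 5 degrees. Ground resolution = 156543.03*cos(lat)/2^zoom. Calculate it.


res = 156543.03 * cos(5) / 2^13 = 156543.03 * 0.9961947 / 8192 = 19.04 m/pixel

19.04 m/pixel


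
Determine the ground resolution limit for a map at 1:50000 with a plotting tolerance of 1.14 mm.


ground = 1.14 mm * 50000 / 1000 = 57.0 m

57.0 m


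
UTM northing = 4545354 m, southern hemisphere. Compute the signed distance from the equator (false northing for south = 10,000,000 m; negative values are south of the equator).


For southern: actual = 4545354 - 10000000 = -5454646 m

-5454646 m


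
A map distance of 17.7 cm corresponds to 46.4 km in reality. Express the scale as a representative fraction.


ground = 46.4 km = 4640000 cm; RF denominator = ground / map = 4640000 / 17.7 ≈ 262147; RF = 1:262147

1:262147


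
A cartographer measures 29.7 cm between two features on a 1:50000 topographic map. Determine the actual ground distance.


ground = 29.7 cm * 50000 / 100 = 14850.0 m = 14.85 km

14.85 km


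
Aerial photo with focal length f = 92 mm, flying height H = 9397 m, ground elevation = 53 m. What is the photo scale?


scale = f / (H - h) = 92 mm / 9344 m = 92 / 9344000 = 1:101565

1:101565


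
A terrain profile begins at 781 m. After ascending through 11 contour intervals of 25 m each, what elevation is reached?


elevation = 781 + 11 * 25 = 1056 m

1056 m


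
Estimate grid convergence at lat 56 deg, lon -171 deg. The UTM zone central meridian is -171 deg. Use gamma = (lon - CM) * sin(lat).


gamma = (-171 - -171) * sin(56) = 0 * 0.829038 = 0.0 degrees

0.0 degrees


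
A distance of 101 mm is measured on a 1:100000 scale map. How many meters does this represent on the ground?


ground = 101 mm * 100000 / 1000 = 10100.0 m

10100.0 m


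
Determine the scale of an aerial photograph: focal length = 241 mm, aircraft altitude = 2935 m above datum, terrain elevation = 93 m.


scale = f / (H - h) = 241 mm / 2842 m = 241 / 2842000 = 1:11793

1:11793


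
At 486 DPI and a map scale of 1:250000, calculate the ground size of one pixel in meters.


pixel_cm = 2.54 / 486 ≈ 0.005226 cm
ground = pixel_cm * 250000 / 100 = 2.54 * 250000 / (486 * 100) = 635000 / 48600 ≈ 13.07 m

13.07 m


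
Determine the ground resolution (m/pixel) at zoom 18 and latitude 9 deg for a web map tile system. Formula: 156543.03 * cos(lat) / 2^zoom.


res = 156543.03 * cos(9) / 2^18 = 156543.03 * 0.98768834 / 262144 = 0.59 m/pixel

0.59 m/pixel


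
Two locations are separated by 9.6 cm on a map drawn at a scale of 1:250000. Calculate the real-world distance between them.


ground = 9.6 cm * 250000 / 100 = 24000.0 m = 24.0 km

24.0 km


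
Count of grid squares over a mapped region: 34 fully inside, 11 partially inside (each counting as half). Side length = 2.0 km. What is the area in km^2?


effective squares = 34 + 11 * 0.5 = 39.5
area = 39.5 * 4.0 = 158.0 km^2

158.0 km^2


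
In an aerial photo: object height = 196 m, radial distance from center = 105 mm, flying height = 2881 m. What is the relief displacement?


d = h * r / H = 196 * 105 / 2881 = 7.14 mm

7.14 mm


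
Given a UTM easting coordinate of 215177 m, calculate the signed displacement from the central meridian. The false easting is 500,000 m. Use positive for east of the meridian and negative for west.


displacement = 215177 - 500000 = -284823 m

-284823 m


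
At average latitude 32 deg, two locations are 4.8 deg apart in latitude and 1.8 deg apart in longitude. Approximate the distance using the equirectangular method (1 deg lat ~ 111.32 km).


dlat_km = 4.8 * 111.32 = 534.336
dlon_km = 1.8 * 111.32 * cos(32) ≈ 169.928
dist = sqrt(534.336^2 + 169.928^2) ≈ 560.7 km

560.7 km


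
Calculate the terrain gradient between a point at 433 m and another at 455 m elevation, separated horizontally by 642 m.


gradient = (455 - 433) / 642 = 22 / 642 = 0.0343

0.0343


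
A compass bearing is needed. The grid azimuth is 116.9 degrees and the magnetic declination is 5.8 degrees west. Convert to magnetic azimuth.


magnetic azimuth = grid azimuth - declination (east +ve)
mag_az = 116.9 - -5.8 = 122.7 degrees

122.7 degrees


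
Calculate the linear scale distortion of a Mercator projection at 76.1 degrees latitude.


SF = 1 / cos(76.1) = 1 / 0.240228 = 4.163

4.163


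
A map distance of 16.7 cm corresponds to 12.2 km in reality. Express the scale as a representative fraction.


ground = 12.2 km = 1220000 cm; RF denominator = ground / map = 1220000 / 16.7 ≈ 73054; RF = 1:73054

1:73054


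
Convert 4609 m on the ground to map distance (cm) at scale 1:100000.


map_cm = 4609 * 100 / 100000 = 4.609 cm ≈ 4.61 cm

4.61 cm


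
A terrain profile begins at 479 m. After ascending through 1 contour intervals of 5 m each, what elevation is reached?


elevation = 479 + 1 * 5 = 484 m

484 m


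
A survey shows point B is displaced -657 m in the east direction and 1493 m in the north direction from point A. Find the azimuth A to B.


az = atan2(-657, 1493) = -23.8 deg
adjusted to 0-360: 336.2 degrees

336.2 degrees


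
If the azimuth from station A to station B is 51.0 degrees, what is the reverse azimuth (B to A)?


back azimuth = (51.0 + 180) mod 360 = 231.0 degrees

231.0 degrees


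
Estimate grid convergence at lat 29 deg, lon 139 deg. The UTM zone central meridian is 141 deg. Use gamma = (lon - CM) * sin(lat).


gamma = (139 - 141) * sin(29) = -2 * 0.48481 = -0.97 degrees

-0.97 degrees


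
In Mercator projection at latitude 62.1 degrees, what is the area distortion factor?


area_distortion = 1/cos^2(62.1) = 4.567

4.567


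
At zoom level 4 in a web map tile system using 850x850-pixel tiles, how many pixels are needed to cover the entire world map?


tiles per axis = 2^4 = 16
total tiles = 16^2 = 256
pixels per axis = 16 * 850 = 13600
total pixels = 13600^2 = 184960000

184960000 pixels


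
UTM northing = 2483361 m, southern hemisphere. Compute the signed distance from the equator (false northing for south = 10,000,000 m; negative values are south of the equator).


For southern: actual = 2483361 - 10000000 = -7516639 m

-7516639 m


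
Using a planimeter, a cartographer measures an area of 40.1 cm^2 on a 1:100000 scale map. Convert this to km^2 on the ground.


ground_area = 40.1 * (100000/100)^2 = 40100000.0 m^2 = 40.1 km^2

40.1 km^2


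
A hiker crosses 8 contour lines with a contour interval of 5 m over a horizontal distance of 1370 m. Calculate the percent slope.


elevation change = 8 * 5 = 40 m
slope = 40 / 1370 * 100 = 2.9%

2.9%


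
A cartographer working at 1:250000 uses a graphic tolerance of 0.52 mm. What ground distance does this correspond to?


ground = 0.52 mm * 250000 / 1000 = 130.0 m

130.0 m


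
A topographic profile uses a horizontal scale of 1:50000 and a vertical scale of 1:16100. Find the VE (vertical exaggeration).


VE = horizontal_scale / vertical_scale = 50000 / 16100 ≈ 3.1

3.1x


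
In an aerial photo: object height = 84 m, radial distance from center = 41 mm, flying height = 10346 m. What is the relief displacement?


d = h * r / H = 84 * 41 / 10346 = 0.33 mm

0.33 mm


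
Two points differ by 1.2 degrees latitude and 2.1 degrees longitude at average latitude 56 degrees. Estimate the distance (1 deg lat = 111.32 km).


dlat_km = 1.2 * 111.32 = 133.584
dlon_km = 2.1 * 111.32 * cos(56) ≈ 130.724
dist = sqrt(133.584^2 + 130.724^2) ≈ 186.9 km

186.9 km


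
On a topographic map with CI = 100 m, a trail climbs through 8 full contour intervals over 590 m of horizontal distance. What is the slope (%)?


elevation change = 8 * 100 = 800 m
slope = 800 / 590 * 100 = 135.6%

135.6%


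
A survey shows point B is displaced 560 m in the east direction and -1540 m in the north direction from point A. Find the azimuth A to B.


az = atan2(560, -1540) = 160.0 deg
adjusted to 0-360: 160.0 degrees

160.0 degrees


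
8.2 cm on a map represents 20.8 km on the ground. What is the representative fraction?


ground = 20.8 km = 2080000 cm; RF denominator = ground / map = 2080000 / 8.2 ≈ 253659; RF = 1:253659

1:253659


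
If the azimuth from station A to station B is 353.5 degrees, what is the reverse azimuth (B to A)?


back azimuth = (353.5 + 180) mod 360 = 173.5 degrees

173.5 degrees


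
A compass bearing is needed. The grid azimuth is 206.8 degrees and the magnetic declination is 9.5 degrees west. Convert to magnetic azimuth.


magnetic azimuth = grid azimuth - declination (east +ve)
mag_az = 206.8 - -9.5 = 216.3 degrees

216.3 degrees


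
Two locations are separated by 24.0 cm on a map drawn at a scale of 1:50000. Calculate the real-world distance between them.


ground = 24.0 cm * 50000 / 100 = 12000.0 m = 12.0 km

12.0 km


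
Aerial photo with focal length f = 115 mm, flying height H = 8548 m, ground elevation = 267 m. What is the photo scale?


scale = f / (H - h) = 115 mm / 8281 m = 115 / 8281000 = 1:72009

1:72009


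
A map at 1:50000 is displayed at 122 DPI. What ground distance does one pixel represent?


pixel_cm = 2.54 / 122 ≈ 0.02082 cm
ground = pixel_cm * 50000 / 100 = 2.54 * 50000 / (122 * 100) = 127000 / 12200 ≈ 10.41 m

10.41 m


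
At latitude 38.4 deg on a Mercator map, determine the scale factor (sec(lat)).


SF = 1 / cos(38.4) = 1 / 0.783693 = 1.276

1.276


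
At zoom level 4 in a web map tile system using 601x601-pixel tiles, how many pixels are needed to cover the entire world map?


tiles per axis = 2^4 = 16
total tiles = 16^2 = 256
pixels per axis = 16 * 601 = 9616
total pixels = 9616^2 = 92467456

92467456 pixels


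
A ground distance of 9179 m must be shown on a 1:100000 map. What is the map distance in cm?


map_cm = 9179 * 100 / 100000 = 9.179 cm ≈ 9.18 cm

9.18 cm


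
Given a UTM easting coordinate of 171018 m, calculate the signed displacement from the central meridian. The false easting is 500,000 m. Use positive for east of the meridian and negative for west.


displacement = 171018 - 500000 = -328982 m

-328982 m


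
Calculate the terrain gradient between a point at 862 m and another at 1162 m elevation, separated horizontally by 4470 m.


gradient = (1162 - 862) / 4470 = 300 / 4470 = 0.0671

0.0671


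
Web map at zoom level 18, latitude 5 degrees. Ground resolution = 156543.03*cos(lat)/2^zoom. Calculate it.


res = 156543.03 * cos(5) / 2^18 = 156543.03 * 0.9961947 / 262144 = 0.59 m/pixel

0.59 m/pixel


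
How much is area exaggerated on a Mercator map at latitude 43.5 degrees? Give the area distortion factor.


area_distortion = 1/cos^2(43.5) = 1.901

1.901


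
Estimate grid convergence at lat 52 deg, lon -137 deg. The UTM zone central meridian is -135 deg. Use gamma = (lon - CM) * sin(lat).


gamma = (-137 - -135) * sin(52) = -2 * 0.788011 = -1.576 degrees

-1.576 degrees


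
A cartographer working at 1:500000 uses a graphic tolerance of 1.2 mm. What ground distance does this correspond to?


ground = 1.2 mm * 500000 / 1000 = 600.0 m

600.0 m


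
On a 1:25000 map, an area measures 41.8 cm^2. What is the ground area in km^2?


ground_area = 41.8 * (25000/100)^2 = 2612500.0 m^2 = 2.6125 km^2 ≈ 2.613 km^2

2.613 km^2


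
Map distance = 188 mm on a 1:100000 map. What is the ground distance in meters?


ground = 188 mm * 100000 / 1000 = 18800.0 m

18800.0 m


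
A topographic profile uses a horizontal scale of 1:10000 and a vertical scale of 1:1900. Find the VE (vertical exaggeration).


VE = horizontal_scale / vertical_scale = 10000 / 1900 ≈ 5.3

5.3x


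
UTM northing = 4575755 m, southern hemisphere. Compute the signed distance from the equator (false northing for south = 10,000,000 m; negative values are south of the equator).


For southern: actual = 4575755 - 10000000 = -5424245 m

-5424245 m


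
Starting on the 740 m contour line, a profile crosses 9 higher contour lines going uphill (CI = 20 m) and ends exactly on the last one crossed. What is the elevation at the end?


elevation = 740 + 9 * 20 = 920 m

920 m


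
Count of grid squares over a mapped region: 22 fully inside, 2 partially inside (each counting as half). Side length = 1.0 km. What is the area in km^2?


effective squares = 22 + 2 * 0.5 = 23.0
area = 23.0 * 1.0 = 23.0 km^2

23.0 km^2


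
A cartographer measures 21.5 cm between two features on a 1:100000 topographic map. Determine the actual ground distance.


ground = 21.5 cm * 100000 / 100 = 21500.0 m = 21.5 km

21.5 km


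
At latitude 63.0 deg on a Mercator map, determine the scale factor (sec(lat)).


SF = 1 / cos(63.0) = 1 / 0.45399 = 2.203

2.203


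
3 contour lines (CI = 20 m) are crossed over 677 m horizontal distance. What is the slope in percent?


elevation change = 3 * 20 = 60 m
slope = 60 / 677 * 100 = 8.9%

8.9%


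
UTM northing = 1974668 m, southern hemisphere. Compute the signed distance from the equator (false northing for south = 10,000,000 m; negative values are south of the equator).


For southern: actual = 1974668 - 10000000 = -8025332 m

-8025332 m


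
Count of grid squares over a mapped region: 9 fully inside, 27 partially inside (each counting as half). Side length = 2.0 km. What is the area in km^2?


effective squares = 9 + 27 * 0.5 = 22.5
area = 22.5 * 4.0 = 90.0 km^2

90.0 km^2


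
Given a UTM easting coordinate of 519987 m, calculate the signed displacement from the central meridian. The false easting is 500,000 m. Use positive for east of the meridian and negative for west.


displacement = 519987 - 500000 = 19987 m

19987 m


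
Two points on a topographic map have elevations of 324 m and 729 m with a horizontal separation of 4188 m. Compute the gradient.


gradient = (729 - 324) / 4188 = 405 / 4188 = 0.0967

0.0967


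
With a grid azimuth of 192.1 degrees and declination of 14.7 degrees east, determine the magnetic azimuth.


magnetic azimuth = grid azimuth - declination (east +ve)
mag_az = 192.1 - 14.7 = 177.4 degrees

177.4 degrees


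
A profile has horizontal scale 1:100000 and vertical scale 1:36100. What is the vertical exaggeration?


VE = horizontal_scale / vertical_scale = 100000 / 36100 ≈ 2.8

2.8x


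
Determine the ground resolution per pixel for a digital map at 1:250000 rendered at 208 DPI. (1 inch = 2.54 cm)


pixel_cm = 2.54 / 208 ≈ 0.012212 cm
ground = pixel_cm * 250000 / 100 = 2.54 * 250000 / (208 * 100) = 635000 / 20800 ≈ 30.53 m

30.53 m


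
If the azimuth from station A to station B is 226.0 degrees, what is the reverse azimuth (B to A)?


back azimuth = (226.0 + 180) mod 360 = 46.0 degrees

46.0 degrees


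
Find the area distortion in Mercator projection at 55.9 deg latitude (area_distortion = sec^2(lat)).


area_distortion = 1/cos^2(55.9) = 3.182

3.182


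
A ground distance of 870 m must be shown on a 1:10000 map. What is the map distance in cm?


map_cm = 870 * 100 / 10000 = 8.7 cm

8.7 cm


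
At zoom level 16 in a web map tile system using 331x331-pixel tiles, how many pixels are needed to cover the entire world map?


tiles per axis = 2^16 = 65536
total tiles = 65536^2 = 4294967296
pixels per axis = 65536 * 331 = 21692416
total pixels = 21692416^2 = 470560911917056

470560911917056 pixels


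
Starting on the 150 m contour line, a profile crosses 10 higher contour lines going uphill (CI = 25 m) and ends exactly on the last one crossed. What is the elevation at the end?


elevation = 150 + 10 * 25 = 400 m

400 m


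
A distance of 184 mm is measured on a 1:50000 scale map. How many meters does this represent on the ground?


ground = 184 mm * 50000 / 1000 = 9200.0 m

9200.0 m


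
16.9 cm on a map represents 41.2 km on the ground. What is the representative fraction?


ground = 41.2 km = 4120000 cm; RF denominator = ground / map = 4120000 / 16.9 ≈ 243787; RF = 1:243787

1:243787


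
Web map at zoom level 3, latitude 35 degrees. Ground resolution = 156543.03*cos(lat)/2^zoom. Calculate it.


res = 156543.03 * cos(35) / 2^3 = 156543.03 * 0.81915204 / 8 = 16029.07 m/pixel

16029.07 m/pixel


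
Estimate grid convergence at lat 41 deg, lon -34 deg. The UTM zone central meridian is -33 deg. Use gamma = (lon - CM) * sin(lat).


gamma = (-34 - -33) * sin(41) = -1 * 0.656059 = -0.656 degrees

-0.656 degrees


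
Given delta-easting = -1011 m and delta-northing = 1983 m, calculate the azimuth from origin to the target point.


az = atan2(-1011, 1983) = -27.0 deg
adjusted to 0-360: 333.0 degrees

333.0 degrees


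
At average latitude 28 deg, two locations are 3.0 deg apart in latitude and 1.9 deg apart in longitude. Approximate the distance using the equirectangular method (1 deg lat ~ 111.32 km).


dlat_km = 3.0 * 111.32 = 333.96
dlon_km = 1.9 * 111.32 * cos(28) ≈ 186.75
dist = sqrt(333.96^2 + 186.75^2) ≈ 382.6 km

382.6 km


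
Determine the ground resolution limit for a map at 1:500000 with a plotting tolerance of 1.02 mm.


ground = 1.02 mm * 500000 / 1000 = 510.0 m

510.0 m


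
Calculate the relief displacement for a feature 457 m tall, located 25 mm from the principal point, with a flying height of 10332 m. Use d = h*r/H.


d = h * r / H = 457 * 25 / 10332 = 1.11 mm

1.11 mm


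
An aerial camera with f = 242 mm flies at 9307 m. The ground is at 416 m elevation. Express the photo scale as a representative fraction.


scale = f / (H - h) = 242 mm / 8891 m = 242 / 8891000 = 1:36740

1:36740


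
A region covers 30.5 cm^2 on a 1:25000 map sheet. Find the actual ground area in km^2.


ground_area = 30.5 * (25000/100)^2 = 1906250.0 m^2 = 1.90625 km^2 ≈ 1.906 km^2

1.906 km^2


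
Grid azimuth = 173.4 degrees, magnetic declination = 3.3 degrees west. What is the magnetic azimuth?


magnetic azimuth = grid azimuth - declination (east +ve)
mag_az = 173.4 - -3.3 = 176.7 degrees

176.7 degrees


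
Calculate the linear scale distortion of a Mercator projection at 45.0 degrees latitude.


SF = 1 / cos(45.0) = 1 / 0.707107 = 1.414

1.414


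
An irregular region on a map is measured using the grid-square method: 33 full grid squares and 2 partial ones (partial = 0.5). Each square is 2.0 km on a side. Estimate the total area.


effective squares = 33 + 2 * 0.5 = 34.0
area = 34.0 * 4.0 = 136.0 km^2

136.0 km^2


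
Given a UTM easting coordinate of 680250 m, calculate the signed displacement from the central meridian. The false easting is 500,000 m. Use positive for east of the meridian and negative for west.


displacement = 680250 - 500000 = 180250 m

180250 m


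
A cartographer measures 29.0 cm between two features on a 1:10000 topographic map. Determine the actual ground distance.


ground = 29.0 cm * 10000 / 100 = 2900.0 m = 2.9 km

2.9 km


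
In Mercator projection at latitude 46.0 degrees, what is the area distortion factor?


area_distortion = 1/cos^2(46.0) = 2.072

2.072


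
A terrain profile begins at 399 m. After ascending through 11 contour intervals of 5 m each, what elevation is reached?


elevation = 399 + 11 * 5 = 454 m

454 m


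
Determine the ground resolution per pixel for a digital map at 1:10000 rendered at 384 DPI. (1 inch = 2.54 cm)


pixel_cm = 2.54 / 384 ≈ 0.006615 cm
ground = pixel_cm * 10000 / 100 = 2.54 * 10000 / (384 * 100) = 25400 / 38400 ≈ 0.66 m

0.66 m


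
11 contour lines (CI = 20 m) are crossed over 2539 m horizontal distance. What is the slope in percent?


elevation change = 11 * 20 = 220 m
slope = 220 / 2539 * 100 = 8.7%

8.7%


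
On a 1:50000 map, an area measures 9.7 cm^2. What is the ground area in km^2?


ground_area = 9.7 * (50000/100)^2 = 2425000.0 m^2 = 2.425 km^2

2.425 km^2


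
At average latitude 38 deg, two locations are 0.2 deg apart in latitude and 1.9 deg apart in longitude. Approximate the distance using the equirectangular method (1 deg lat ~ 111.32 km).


dlat_km = 0.2 * 111.32 = 22.264
dlon_km = 1.9 * 111.32 * cos(38) ≈ 166.671
dist = sqrt(22.264^2 + 166.671^2) ≈ 168.2 km

168.2 km


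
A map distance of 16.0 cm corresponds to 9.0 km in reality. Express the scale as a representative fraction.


ground = 9.0 km = 900000 cm; RF denominator = ground / map = 900000 / 16.0 = 56250; RF = 1:56250

1:56250


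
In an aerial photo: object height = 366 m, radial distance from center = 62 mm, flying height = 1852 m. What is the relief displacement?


d = h * r / H = 366 * 62 / 1852 = 12.25 mm

12.25 mm


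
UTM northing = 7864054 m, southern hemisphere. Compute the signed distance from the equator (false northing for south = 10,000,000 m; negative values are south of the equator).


For southern: actual = 7864054 - 10000000 = -2135946 m

-2135946 m


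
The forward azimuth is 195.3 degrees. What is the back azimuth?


back azimuth = (195.3 + 180) mod 360 = 15.3 degrees

15.3 degrees


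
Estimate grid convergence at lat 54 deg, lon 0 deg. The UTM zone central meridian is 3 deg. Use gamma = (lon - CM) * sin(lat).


gamma = (0 - 3) * sin(54) = -3 * 0.809017 = -2.427 degrees

-2.427 degrees


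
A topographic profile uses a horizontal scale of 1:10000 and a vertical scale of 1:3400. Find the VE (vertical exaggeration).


VE = horizontal_scale / vertical_scale = 10000 / 3400 ≈ 2.9

2.9x


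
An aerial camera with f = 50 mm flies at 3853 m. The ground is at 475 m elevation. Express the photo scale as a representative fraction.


scale = f / (H - h) = 50 mm / 3378 m = 50 / 3378000 = 1:67560

1:67560


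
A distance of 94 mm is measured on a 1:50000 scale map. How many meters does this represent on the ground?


ground = 94 mm * 50000 / 1000 = 4700.0 m

4700.0 m


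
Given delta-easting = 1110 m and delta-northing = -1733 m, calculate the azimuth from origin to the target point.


az = atan2(1110, -1733) = 147.4 deg
adjusted to 0-360: 147.4 degrees

147.4 degrees


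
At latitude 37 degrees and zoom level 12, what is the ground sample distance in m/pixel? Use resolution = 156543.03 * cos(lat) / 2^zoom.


res = 156543.03 * cos(37) / 2^12 = 156543.03 * 0.79863551 / 4096 = 30.52 m/pixel

30.52 m/pixel


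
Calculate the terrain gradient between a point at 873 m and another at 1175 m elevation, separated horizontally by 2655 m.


gradient = (1175 - 873) / 2655 = 302 / 2655 = 0.1137

0.1137


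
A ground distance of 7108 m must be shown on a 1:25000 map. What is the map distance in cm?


map_cm = 7108 * 100 / 25000 = 28.432 cm ≈ 28.43 cm

28.43 cm


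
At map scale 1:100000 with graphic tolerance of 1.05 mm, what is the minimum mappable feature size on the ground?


ground = 1.05 mm * 100000 / 1000 = 105.0 m

105.0 m


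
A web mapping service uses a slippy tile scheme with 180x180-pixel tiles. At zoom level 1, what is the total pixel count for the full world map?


tiles per axis = 2^1 = 2
total tiles = 2^2 = 4
pixels per axis = 2 * 180 = 360
total pixels = 360^2 = 129600

129600 pixels


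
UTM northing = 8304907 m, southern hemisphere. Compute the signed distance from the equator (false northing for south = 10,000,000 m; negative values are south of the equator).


For southern: actual = 8304907 - 10000000 = -1695093 m

-1695093 m


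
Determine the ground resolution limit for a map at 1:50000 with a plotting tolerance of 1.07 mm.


ground = 1.07 mm * 50000 / 1000 = 53.5 m

53.5 m


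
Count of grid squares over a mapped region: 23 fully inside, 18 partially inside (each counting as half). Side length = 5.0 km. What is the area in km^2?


effective squares = 23 + 18 * 0.5 = 32.0
area = 32.0 * 25.0 = 800.0 km^2

800.0 km^2


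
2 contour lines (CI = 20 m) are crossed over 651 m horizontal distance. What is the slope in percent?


elevation change = 2 * 20 = 40 m
slope = 40 / 651 * 100 = 6.1%

6.1%


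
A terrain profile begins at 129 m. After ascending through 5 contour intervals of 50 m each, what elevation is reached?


elevation = 129 + 5 * 50 = 379 m

379 m


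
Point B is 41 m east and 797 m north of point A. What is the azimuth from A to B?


az = atan2(41, 797) = 2.9 deg
adjusted to 0-360: 2.9 degrees

2.9 degrees


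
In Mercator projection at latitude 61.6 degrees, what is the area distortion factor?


area_distortion = 1/cos^2(61.6) = 4.421

4.421


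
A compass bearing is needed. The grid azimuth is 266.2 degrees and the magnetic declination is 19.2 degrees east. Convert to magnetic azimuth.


magnetic azimuth = grid azimuth - declination (east +ve)
mag_az = 266.2 - 19.2 = 247.0 degrees

247.0 degrees


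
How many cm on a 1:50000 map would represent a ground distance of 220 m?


map_cm = 220 * 100 / 50000 = 0.44 cm

0.44 cm


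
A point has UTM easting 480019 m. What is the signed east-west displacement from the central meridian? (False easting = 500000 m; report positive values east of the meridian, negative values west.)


displacement = 480019 - 500000 = -19981 m

-19981 m


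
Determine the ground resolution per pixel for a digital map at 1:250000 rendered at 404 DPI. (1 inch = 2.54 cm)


pixel_cm = 2.54 / 404 ≈ 0.006287 cm
ground = pixel_cm * 250000 / 100 = 2.54 * 250000 / (404 * 100) = 635000 / 40400 ≈ 15.72 m

15.72 m


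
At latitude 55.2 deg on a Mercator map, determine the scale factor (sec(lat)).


SF = 1 / cos(55.2) = 1 / 0.570714 = 1.752

1.752


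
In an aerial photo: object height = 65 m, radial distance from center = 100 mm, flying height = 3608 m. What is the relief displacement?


d = h * r / H = 65 * 100 / 3608 = 1.8 mm

1.8 mm


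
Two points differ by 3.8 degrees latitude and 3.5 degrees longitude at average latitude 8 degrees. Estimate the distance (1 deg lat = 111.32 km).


dlat_km = 3.8 * 111.32 = 423.016
dlon_km = 3.5 * 111.32 * cos(8) ≈ 385.828
dist = sqrt(423.016^2 + 385.828^2) ≈ 572.5 km

572.5 km


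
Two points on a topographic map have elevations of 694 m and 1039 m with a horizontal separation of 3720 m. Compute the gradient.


gradient = (1039 - 694) / 3720 = 345 / 3720 = 0.0927

0.0927


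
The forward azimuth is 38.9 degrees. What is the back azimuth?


back azimuth = (38.9 + 180) mod 360 = 218.9 degrees

218.9 degrees


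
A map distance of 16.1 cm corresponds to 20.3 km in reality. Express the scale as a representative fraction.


ground = 20.3 km = 2030000 cm; RF denominator = ground / map = 2030000 / 16.1 ≈ 126087; RF = 1:126087

1:126087


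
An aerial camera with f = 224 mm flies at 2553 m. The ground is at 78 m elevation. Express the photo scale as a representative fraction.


scale = f / (H - h) = 224 mm / 2475 m = 224 / 2475000 = 1:11049

1:11049


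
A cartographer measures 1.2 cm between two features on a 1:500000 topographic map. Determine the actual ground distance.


ground = 1.2 cm * 500000 / 100 = 6000.0 m = 6.0 km

6.0 km


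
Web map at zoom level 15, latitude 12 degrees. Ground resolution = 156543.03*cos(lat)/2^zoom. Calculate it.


res = 156543.03 * cos(12) / 2^15 = 156543.03 * 0.9781476 / 32768 = 4.67 m/pixel

4.67 m/pixel


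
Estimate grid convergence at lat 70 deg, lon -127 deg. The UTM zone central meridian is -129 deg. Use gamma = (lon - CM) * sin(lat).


gamma = (-127 - -129) * sin(70) = 2 * 0.939693 = 1.879 degrees

1.879 degrees


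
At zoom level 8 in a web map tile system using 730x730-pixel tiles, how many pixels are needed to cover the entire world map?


tiles per axis = 2^8 = 256
total tiles = 256^2 = 65536
pixels per axis = 256 * 730 = 186880
total pixels = 186880^2 = 34924134400

34924134400 pixels


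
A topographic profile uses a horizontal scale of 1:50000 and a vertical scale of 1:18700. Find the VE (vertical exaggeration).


VE = horizontal_scale / vertical_scale = 50000 / 18700 ≈ 2.7

2.7x


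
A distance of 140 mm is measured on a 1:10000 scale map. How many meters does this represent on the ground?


ground = 140 mm * 10000 / 1000 = 1400.0 m

1400.0 m


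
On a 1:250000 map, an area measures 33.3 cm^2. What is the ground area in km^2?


ground_area = 33.3 * (250000/100)^2 = 208125000.0 m^2 = 208.125 km^2

208.125 km^2


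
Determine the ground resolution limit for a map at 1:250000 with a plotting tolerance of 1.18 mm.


ground = 1.18 mm * 250000 / 1000 = 295.0 m

295.0 m


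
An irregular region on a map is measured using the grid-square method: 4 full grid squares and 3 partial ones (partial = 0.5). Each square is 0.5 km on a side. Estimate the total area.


effective squares = 4 + 3 * 0.5 = 5.5
area = 5.5 * 0.25 = 1.375 km^2

1.375 km^2


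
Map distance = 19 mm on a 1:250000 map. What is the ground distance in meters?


ground = 19 mm * 250000 / 1000 = 4750.0 m

4750.0 m


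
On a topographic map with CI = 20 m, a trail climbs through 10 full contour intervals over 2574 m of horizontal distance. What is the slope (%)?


elevation change = 10 * 20 = 200 m
slope = 200 / 2574 * 100 = 7.8%

7.8%


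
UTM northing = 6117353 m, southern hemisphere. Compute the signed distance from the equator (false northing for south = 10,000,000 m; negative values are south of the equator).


For southern: actual = 6117353 - 10000000 = -3882647 m

-3882647 m


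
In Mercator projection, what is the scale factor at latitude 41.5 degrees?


SF = 1 / cos(41.5) = 1 / 0.748956 = 1.335

1.335


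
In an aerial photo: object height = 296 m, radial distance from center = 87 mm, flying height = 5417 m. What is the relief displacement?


d = h * r / H = 296 * 87 / 5417 = 4.75 mm

4.75 mm


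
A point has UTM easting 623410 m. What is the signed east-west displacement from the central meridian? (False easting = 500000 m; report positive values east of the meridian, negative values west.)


displacement = 623410 - 500000 = 123410 m

123410 m


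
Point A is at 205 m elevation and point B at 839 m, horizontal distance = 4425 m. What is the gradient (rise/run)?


gradient = (839 - 205) / 4425 = 634 / 4425 = 0.1433

0.1433


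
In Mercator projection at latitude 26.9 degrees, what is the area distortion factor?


area_distortion = 1/cos^2(26.9) = 1.257

1.257


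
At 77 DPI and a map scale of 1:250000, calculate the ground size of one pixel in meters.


pixel_cm = 2.54 / 77 ≈ 0.032987 cm
ground = pixel_cm * 250000 / 100 = 2.54 * 250000 / (77 * 100) = 635000 / 7700 ≈ 82.47 m

82.47 m


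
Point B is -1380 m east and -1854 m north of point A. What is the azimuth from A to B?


az = atan2(-1380, -1854) = -143.3 deg
adjusted to 0-360: 216.7 degrees

216.7 degrees


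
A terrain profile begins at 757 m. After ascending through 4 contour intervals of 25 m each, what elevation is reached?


elevation = 757 + 4 * 25 = 857 m

857 m


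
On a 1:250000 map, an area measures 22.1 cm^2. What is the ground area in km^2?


ground_area = 22.1 * (250000/100)^2 = 138125000.0 m^2 = 138.125 km^2

138.125 km^2


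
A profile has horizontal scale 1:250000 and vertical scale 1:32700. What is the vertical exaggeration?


VE = horizontal_scale / vertical_scale = 250000 / 32700 ≈ 7.6

7.6x


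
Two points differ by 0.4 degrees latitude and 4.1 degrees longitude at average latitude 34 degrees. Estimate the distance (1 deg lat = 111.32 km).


dlat_km = 0.4 * 111.32 = 44.528
dlon_km = 4.1 * 111.32 * cos(34) ≈ 378.383
dist = sqrt(44.528^2 + 378.383^2) ≈ 381.0 km

381.0 km


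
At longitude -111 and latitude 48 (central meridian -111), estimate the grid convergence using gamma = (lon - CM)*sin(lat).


gamma = (-111 - -111) * sin(48) = 0 * 0.743145 = 0.0 degrees

0.0 degrees


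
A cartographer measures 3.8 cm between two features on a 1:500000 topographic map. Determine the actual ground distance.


ground = 3.8 cm * 500000 / 100 = 19000.0 m = 19.0 km

19.0 km


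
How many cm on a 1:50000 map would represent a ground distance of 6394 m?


map_cm = 6394 * 100 / 50000 = 12.788 cm ≈ 12.79 cm

12.79 cm


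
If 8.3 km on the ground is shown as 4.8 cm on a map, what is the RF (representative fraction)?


ground = 8.3 km = 830000 cm; RF denominator = ground / map = 830000 / 4.8 ≈ 172917; RF = 1:172917

1:172917


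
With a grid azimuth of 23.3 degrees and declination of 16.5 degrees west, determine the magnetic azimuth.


magnetic azimuth = grid azimuth - declination (east +ve)
mag_az = 23.3 - -16.5 = 39.8 degrees

39.8 degrees


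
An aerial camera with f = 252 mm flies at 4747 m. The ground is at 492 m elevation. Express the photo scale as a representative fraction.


scale = f / (H - h) = 252 mm / 4255 m = 252 / 4255000 = 1:16885

1:16885


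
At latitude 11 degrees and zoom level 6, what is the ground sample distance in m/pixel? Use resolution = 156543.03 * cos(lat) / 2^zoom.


res = 156543.03 * cos(11) / 2^6 = 156543.03 * 0.98162718 / 64 = 2401.05 m/pixel

2401.05 m/pixel


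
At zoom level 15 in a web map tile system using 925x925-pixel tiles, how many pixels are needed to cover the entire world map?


tiles per axis = 2^15 = 32768
total tiles = 32768^2 = 1073741824
pixels per axis = 32768 * 925 = 30310400
total pixels = 30310400^2 = 918720348160000

918720348160000 pixels


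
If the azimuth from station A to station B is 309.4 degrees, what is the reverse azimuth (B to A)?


back azimuth = (309.4 + 180) mod 360 = 129.4 degrees

129.4 degrees


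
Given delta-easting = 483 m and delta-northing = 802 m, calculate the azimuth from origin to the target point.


az = atan2(483, 802) = 31.1 deg
adjusted to 0-360: 31.1 degrees

31.1 degrees


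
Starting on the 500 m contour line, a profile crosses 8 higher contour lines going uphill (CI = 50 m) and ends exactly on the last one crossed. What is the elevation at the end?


elevation = 500 + 8 * 50 = 900 m

900 m


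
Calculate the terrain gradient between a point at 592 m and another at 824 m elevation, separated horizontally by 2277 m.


gradient = (824 - 592) / 2277 = 232 / 2277 = 0.1019

0.1019


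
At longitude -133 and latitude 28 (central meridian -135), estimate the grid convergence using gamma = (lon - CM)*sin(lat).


gamma = (-133 - -135) * sin(28) = 2 * 0.469472 = 0.939 degrees

0.939 degrees


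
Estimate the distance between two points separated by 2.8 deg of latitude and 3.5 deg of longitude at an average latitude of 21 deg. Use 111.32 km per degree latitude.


dlat_km = 2.8 * 111.32 = 311.696
dlon_km = 3.5 * 111.32 * cos(21) ≈ 363.742
dist = sqrt(311.696^2 + 363.742^2) ≈ 479.0 km

479.0 km


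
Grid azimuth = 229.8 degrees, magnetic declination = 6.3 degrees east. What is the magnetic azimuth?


magnetic azimuth = grid azimuth - declination (east +ve)
mag_az = 229.8 - 6.3 = 223.5 degrees

223.5 degrees


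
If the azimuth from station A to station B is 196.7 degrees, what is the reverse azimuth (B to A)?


back azimuth = (196.7 + 180) mod 360 = 16.7 degrees

16.7 degrees


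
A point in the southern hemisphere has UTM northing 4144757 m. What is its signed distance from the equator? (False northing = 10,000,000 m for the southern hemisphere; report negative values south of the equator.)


For southern: actual = 4144757 - 10000000 = -5855243 m

-5855243 m


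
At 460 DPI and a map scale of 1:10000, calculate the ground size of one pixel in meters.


pixel_cm = 2.54 / 460 ≈ 0.005522 cm
ground = pixel_cm * 10000 / 100 = 2.54 * 10000 / (460 * 100) = 25400 / 46000 ≈ 0.55 m

0.55 m


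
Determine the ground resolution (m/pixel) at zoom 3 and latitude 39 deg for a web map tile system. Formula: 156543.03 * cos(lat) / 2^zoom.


res = 156543.03 * cos(39) / 2^3 = 156543.03 * 0.77714596 / 8 = 15207.1 m/pixel

15207.1 m/pixel
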